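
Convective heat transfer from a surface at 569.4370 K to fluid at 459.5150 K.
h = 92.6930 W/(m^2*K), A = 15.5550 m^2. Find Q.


dT = 109.9220 K
Q = 92.6930 * 15.5550 * 109.9220 = 158489.8942 W

158489.8942 W


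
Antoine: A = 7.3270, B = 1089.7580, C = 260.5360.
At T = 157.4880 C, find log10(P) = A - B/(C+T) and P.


C+T = 418.0240
B/(C+T) = 2.6069
log10(P) = 7.3270 - 2.6069 = 4.7201
P = 10^4.7201 = 52489.5833 mmHg

52489.5833 mmHg


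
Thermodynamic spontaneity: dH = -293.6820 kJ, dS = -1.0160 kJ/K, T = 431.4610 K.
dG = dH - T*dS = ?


T*dS = 431.4610 * -1.0160 = -438.3644 kJ
dG = -293.6820 + 438.3644 = 144.6824 kJ (non-spontaneous)

dG = 144.6824 kJ, non-spontaneous


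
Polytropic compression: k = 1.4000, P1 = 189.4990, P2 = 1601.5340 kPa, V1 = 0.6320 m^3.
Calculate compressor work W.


(k-1)/k = 0.2857
(P2/P1)^exp = 1.8401
W = 3.5000 * 189.4990 * 0.6320 * (1.8401 - 1) = 352.1382 kJ

352.1382 kJ


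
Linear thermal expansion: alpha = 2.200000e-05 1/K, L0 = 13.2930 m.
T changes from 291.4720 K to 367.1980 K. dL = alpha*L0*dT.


dT = 75.7260 K
dL = 2.200000e-05 * 13.2930 * 75.7260 = 0.022146 m
L_final = 13.315146 m

dL = 0.022146 m


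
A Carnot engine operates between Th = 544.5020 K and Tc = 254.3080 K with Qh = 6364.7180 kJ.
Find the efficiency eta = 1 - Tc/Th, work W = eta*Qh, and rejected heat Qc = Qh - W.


eta = 1 - 254.3080/544.5020 = 0.5330
W = 0.5330 * 6364.7180 = 3392.0959 kJ
Qc = 6364.7180 - 3392.0959 = 2972.6221 kJ

eta = 53.2953%, W = 3392.0959 kJ, Qc = 2972.6221 kJ


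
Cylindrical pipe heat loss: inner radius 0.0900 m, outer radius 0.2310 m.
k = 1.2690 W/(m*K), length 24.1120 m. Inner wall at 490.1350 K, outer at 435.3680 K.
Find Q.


dT = 54.7670 K
ln(ro/ri) = 0.9426
Q = 2*pi*1.2690*24.1120*54.7670 / 0.9426 = 11170.2409 W

11170.2409 W


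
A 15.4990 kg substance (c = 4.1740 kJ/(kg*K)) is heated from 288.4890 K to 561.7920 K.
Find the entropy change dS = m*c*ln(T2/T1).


T2/T1 = 1.9474
ln(T2/T1) = 0.6665
dS = 15.4990 * 4.1740 * 0.6665 = 43.1161 kJ/K

43.1161 kJ/K


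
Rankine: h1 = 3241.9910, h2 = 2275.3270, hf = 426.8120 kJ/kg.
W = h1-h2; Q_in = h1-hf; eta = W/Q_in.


W = 966.6640 kJ/kg
Q_in = 2815.1790 kJ/kg
eta = 0.3434 = 34.3376%

eta = 34.3376%


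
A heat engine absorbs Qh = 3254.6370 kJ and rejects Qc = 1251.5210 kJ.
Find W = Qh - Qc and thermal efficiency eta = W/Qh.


W = 3254.6370 - 1251.5210 = 2003.1160 kJ
eta = 2003.1160 / 3254.6370 = 0.6155 = 61.5465%

W = 2003.1160 kJ, eta = 61.5465%


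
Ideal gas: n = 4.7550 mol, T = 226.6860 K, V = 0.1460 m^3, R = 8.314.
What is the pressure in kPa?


P = nRT/V = 4.7550 * 8.314 * 226.6860 / 0.1460
= 8961.5935 / 0.1460 = 61380.7774 Pa = 61.3808 kPa

61.3808 kPa


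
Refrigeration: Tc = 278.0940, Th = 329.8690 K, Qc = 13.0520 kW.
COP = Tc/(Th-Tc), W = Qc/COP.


COP = 278.0940 / 51.7750 = 5.3712
W = 13.0520 / 5.3712 = 2.4300 kW

COP = 5.3712, W = 2.4300 kW


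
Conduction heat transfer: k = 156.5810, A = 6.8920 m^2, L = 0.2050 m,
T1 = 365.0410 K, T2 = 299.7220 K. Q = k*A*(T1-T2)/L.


dT = 65.3190 K
Q = 156.5810 * 6.8920 * 65.3190 / 0.2050 = 343850.7669 W

343850.7669 W


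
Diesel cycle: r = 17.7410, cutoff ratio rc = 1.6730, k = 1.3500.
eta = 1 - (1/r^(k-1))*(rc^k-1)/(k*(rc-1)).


r^(k-1) = 2.7362
rc^k = 2.0032
eta = 0.5965 = 59.6460%

59.6460%


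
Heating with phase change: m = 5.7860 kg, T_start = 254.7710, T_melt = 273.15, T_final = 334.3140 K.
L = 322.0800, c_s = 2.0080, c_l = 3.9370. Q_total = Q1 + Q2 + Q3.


Q1 (sensible, solid) = 5.7860 * 2.0080 * 18.3790 = 213.5325 kJ
Q2 (latent) = 5.7860 * 322.0800 = 1863.5549 kJ
Q3 (sensible, liquid) = 5.7860 * 3.9370 * 61.1640 = 1393.2842 kJ
Q_total = 3470.3716 kJ

3470.3716 kJ


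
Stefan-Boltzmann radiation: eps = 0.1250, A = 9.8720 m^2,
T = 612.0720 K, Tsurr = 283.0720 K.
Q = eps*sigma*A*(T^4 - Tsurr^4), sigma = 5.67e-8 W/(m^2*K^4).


T^4 = 1.4035e+11
Tsurr^4 = 6.4208e+09
Q = 0.1250 * 5.67e-8 * 9.8720 * 1.3393e+11 = 9370.6795 W

9370.6795 W


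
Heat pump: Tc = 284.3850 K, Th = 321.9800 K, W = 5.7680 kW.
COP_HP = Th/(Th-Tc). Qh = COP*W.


COP = 321.9800 / 37.5950 = 8.5644
Qh = 8.5644 * 5.7680 = 49.3997 kW

COP = 8.5644, Qh = 49.3997 kW


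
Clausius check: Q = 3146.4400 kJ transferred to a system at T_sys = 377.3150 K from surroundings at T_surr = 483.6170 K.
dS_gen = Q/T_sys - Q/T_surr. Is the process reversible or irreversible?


dS_sys = 3146.4400/377.3150 = 8.3390 kJ/K
dS_surr = -3146.4400/483.6170 = -6.5061 kJ/K
dS_gen = 8.3390 - 6.5061 = 1.8330 kJ/K (irreversible)

dS_gen = 1.8330 kJ/K, irreversible


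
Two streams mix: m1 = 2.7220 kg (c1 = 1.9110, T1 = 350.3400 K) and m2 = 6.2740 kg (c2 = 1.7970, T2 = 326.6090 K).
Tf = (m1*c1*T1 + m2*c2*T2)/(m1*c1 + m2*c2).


num = 5504.6916
den = 16.4761
Tf = 334.1012 K

334.1012 K


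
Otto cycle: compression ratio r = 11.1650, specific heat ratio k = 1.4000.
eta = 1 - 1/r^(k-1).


r^(k-1) = 2.6251
eta = 1 - 1/2.6251 = 0.6191 = 61.9060%

61.9060%


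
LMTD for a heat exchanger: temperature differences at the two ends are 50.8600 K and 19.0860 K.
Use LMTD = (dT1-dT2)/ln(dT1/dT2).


dT1/dT2 = 2.6648
ln(dT1/dT2) = 0.9801
LMTD = 31.7740 / 0.9801 = 32.4184 K

32.4184 K


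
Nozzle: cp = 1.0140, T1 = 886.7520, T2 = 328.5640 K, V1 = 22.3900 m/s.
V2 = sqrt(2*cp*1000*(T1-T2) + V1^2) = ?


dT = 558.1880 K
2*cp*1000*dT = 1132005.2640
V1^2 = 501.3121
V2 = sqrt(1132506.5761) = 1064.1929 m/s

1064.1929 m/s


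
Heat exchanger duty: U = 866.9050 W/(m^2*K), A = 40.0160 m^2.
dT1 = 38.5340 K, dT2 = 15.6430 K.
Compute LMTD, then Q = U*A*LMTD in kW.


LMTD = 25.3916 K
Q = 866.9050 * 40.0160 * 25.3916 = 880837.5432 W = 880.8375 kW

880.8375 kW


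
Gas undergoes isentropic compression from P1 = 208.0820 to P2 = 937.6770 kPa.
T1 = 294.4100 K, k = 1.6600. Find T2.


(k-1)/k = 0.3976
(P2/P1)^exp = 1.8195
T2 = 294.4100 * 1.8195 = 535.6790 K

535.6790 K


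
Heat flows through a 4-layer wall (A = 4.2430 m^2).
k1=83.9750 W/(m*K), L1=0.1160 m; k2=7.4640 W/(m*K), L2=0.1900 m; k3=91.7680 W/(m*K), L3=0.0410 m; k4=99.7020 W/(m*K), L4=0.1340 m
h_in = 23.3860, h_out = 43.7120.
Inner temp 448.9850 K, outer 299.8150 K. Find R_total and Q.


R_conv_in = 1/(23.3860*4.2430) = 0.0101
R_1 = 0.1160/(83.9750*4.2430) = 0.0003
R_2 = 0.1900/(7.4640*4.2430) = 0.0060
R_3 = 0.0410/(91.7680*4.2430) = 0.0001
R_4 = 0.1340/(99.7020*4.2430) = 0.0003
R_conv_out = 1/(43.7120*4.2430) = 0.0054
R_total = 0.0222 K/W
Q = 149.1700 / 0.0222 = 6714.3293 W

R_total = 0.0222 K/W, Q = 6714.3293 W


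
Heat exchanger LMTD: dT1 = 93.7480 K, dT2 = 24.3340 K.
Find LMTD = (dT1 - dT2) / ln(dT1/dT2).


dT1/dT2 = 3.8526
ln(dT1/dT2) = 1.3487
LMTD = 69.4140 / 1.3487 = 51.4660 K

51.4660 K


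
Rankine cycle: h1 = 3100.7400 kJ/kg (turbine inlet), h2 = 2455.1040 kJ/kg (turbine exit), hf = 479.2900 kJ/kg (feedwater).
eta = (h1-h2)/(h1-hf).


W = 645.6360 kJ/kg
Q_in = 2621.4500 kJ/kg
eta = 0.2463 = 24.6290%

eta = 24.6290%


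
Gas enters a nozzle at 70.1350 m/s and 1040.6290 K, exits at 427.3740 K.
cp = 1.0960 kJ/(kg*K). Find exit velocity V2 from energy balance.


dT = 613.2550 K
2*cp*1000*dT = 1344254.9600
V1^2 = 4918.9182
V2 = sqrt(1349173.8782) = 1161.5394 m/s

1161.5394 m/s


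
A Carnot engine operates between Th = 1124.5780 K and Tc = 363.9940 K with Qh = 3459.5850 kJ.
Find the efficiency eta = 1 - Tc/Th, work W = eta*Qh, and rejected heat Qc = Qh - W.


eta = 1 - 363.9940/1124.5780 = 0.6763
W = 0.6763 * 3459.5850 = 2339.8155 kJ
Qc = 3459.5850 - 2339.8155 = 1119.7695 kJ

eta = 67.6328%, W = 2339.8155 kJ, Qc = 1119.7695 kJ


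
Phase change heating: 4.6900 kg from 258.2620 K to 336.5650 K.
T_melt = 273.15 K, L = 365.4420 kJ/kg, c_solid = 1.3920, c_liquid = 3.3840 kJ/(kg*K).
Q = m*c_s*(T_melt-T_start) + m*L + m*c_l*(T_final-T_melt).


Q1 (sensible, solid) = 4.6900 * 1.3920 * 14.8880 = 97.1960 kJ
Q2 (latent) = 4.6900 * 365.4420 = 1713.9230 kJ
Q3 (sensible, liquid) = 4.6900 * 3.3840 * 63.4150 = 1006.4569 kJ
Q_total = 2817.5759 kJ

2817.5759 kJ


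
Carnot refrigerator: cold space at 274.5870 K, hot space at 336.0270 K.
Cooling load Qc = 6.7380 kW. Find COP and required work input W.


COP = 274.5870 / 61.4400 = 4.4692
W = 6.7380 / 4.4692 = 1.5077 kW

COP = 4.4692, W = 1.5077 kW


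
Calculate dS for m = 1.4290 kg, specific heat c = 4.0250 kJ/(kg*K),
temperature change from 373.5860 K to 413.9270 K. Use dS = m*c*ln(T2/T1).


T2/T1 = 1.1080
ln(T2/T1) = 0.1025
dS = 1.4290 * 4.0250 * 0.1025 = 0.5898 kJ/K

0.5898 kJ/K


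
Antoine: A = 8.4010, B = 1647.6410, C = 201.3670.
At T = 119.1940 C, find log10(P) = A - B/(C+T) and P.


C+T = 320.5610
B/(C+T) = 5.1399
log10(P) = 8.4010 - 5.1399 = 3.2611
P = 10^3.2611 = 1824.4531 mmHg

1824.4531 mmHg


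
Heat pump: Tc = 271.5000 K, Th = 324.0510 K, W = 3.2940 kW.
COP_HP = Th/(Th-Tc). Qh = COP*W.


COP = 324.0510 / 52.5510 = 6.1664
Qh = 6.1664 * 3.2940 = 20.3122 kW

COP = 6.1664, Qh = 20.3122 kW


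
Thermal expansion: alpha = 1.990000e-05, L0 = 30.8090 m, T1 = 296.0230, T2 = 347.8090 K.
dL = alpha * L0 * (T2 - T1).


dT = 51.7860 K
dL = 1.990000e-05 * 30.8090 * 51.7860 = 0.031750 m
L_final = 30.840750 m

dL = 0.031750 m


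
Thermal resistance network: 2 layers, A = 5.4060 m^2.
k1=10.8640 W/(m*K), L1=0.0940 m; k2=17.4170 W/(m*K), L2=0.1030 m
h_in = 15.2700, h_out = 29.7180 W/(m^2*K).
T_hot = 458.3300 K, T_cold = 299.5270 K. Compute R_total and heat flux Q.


R_conv_in = 1/(15.2700*5.4060) = 0.0121
R_1 = 0.0940/(10.8640*5.4060) = 0.0016
R_2 = 0.1030/(17.4170*5.4060) = 0.0011
R_conv_out = 1/(29.7180*5.4060) = 0.0062
R_total = 0.0210 K/W
Q = 158.8030 / 0.0210 = 7550.2283 W

R_total = 0.0210 K/W, Q = 7550.2283 W


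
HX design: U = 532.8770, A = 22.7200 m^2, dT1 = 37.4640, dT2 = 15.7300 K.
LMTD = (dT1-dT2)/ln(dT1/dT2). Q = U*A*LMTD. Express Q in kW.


LMTD = 25.0446 K
Q = 532.8770 * 22.7200 * 25.0446 = 303214.4801 W = 303.2145 kW

303.2145 kW


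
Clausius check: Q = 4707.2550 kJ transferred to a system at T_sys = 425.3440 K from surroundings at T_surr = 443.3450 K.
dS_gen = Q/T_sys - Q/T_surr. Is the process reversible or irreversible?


dS_sys = 4707.2550/425.3440 = 11.0669 kJ/K
dS_surr = -4707.2550/443.3450 = -10.6176 kJ/K
dS_gen = 11.0669 - 10.6176 = 0.4493 kJ/K (irreversible)

dS_gen = 0.4493 kJ/K, irreversible


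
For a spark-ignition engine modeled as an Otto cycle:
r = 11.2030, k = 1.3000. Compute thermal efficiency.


r^(k-1) = 2.0644
eta = 1 - 1/2.0644 = 0.5156 = 51.5605%

51.5605%


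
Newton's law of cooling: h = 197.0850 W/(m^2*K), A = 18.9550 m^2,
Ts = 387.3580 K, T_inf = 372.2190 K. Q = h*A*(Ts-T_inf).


dT = 15.1390 K
Q = 197.0850 * 18.9550 * 15.1390 = 56555.4613 W

56555.4613 W


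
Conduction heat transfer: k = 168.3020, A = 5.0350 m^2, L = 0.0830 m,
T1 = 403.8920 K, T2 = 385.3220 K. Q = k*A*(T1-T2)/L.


dT = 18.5700 K
Q = 168.3020 * 5.0350 * 18.5700 / 0.0830 = 189593.1155 W

189593.1155 W


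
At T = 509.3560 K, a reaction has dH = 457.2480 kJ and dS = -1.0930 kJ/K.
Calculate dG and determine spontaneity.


T*dS = 509.3560 * -1.0930 = -556.7261 kJ
dG = 457.2480 + 556.7261 = 1013.9741 kJ (non-spontaneous)

dG = 1013.9741 kJ, non-spontaneous


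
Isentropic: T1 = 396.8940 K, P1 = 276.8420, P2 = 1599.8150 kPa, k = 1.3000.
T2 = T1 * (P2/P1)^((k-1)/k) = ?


(k-1)/k = 0.2308
(P2/P1)^exp = 1.4990
T2 = 396.8940 * 1.4990 = 594.9538 K

594.9538 K


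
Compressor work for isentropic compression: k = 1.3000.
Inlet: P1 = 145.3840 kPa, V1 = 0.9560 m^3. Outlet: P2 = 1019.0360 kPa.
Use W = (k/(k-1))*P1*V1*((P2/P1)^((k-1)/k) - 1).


(k-1)/k = 0.2308
(P2/P1)^exp = 1.5673
W = 4.3333 * 145.3840 * 0.9560 * (1.5673 - 1) = 341.6789 kJ

341.6789 kJ


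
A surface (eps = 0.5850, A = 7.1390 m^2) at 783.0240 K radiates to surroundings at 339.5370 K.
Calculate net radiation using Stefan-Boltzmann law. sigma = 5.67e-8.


T^4 = 3.7592e+11
Tsurr^4 = 1.3291e+10
Q = 0.5850 * 5.67e-8 * 7.1390 * 3.6263e+11 = 85870.5447 W

85870.5447 W


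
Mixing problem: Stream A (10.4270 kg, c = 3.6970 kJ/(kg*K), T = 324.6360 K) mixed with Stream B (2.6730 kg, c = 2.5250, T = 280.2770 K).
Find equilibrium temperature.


num = 14405.9500
den = 45.2979
Tf = 318.0266 K

318.0266 K


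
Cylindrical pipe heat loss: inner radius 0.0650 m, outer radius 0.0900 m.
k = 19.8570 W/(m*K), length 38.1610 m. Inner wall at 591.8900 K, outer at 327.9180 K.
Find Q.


dT = 263.9720 K
ln(ro/ri) = 0.3254
Q = 2*pi*19.8570*38.1610*263.9720 / 0.3254 = 3862101.3778 W

3862101.3778 W


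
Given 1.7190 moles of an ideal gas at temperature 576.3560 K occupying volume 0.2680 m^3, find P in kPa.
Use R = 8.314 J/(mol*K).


P = nRT/V = 1.7190 * 8.314 * 576.3560 / 0.2680
= 8237.1451 / 0.2680 = 30735.6160 Pa = 30.7356 kPa

30.7356 kPa


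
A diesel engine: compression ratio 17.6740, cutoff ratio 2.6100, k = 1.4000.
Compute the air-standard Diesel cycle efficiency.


r^(k-1) = 3.1545
rc^k = 3.8309
eta = 0.6019 = 60.1864%

60.1864%


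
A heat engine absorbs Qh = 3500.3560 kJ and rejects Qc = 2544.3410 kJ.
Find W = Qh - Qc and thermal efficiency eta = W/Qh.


W = 3500.3560 - 2544.3410 = 956.0150 kJ
eta = 956.0150 / 3500.3560 = 0.2731 = 27.3119%

W = 956.0150 kJ, eta = 27.3119%


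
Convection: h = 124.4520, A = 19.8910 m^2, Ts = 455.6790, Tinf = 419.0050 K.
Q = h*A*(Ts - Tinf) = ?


dT = 36.6740 K
Q = 124.4520 * 19.8910 * 36.6740 = 90785.5603 W

90785.5603 W


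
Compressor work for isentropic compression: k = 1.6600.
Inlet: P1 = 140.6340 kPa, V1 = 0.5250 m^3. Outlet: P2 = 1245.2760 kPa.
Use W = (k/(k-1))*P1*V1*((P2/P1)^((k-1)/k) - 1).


(k-1)/k = 0.3976
(P2/P1)^exp = 2.3801
W = 2.5152 * 140.6340 * 0.5250 * (2.3801 - 1) = 256.2781 kJ

256.2781 kJ


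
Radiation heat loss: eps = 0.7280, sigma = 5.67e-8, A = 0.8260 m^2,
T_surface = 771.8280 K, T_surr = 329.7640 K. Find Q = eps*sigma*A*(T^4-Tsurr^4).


T^4 = 3.5488e+11
Tsurr^4 = 1.1825e+10
Q = 0.7280 * 5.67e-8 * 0.8260 * 3.4306e+11 = 11696.5679 W

11696.5679 W


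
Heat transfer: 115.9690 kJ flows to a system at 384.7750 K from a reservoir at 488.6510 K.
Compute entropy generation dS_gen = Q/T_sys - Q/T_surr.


dS_sys = 115.9690/384.7750 = 0.3014 kJ/K
dS_surr = -115.9690/488.6510 = -0.2373 kJ/K
dS_gen = 0.3014 - 0.2373 = 0.0641 kJ/K (irreversible)

dS_gen = 0.0641 kJ/K, irreversible


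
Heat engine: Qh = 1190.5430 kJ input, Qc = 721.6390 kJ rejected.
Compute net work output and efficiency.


W = 1190.5430 - 721.6390 = 468.9040 kJ
eta = 468.9040 / 1190.5430 = 0.3939 = 39.3857%

W = 468.9040 kJ, eta = 39.3857%


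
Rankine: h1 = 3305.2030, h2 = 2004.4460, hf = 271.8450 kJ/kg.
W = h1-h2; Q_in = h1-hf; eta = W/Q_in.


W = 1300.7570 kJ/kg
Q_in = 3033.3580 kJ/kg
eta = 0.4288 = 42.8818%

eta = 42.8818%


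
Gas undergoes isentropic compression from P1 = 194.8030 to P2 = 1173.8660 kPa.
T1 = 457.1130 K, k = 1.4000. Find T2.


(k-1)/k = 0.2857
(P2/P1)^exp = 1.6706
T2 = 457.1130 * 1.6706 = 763.6375 K

763.6375 K


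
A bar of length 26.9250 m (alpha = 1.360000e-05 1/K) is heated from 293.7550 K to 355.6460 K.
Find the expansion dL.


dT = 61.8910 K
dL = 1.360000e-05 * 26.9250 * 61.8910 = 0.022663 m
L_final = 26.947663 m

dL = 0.022663 m


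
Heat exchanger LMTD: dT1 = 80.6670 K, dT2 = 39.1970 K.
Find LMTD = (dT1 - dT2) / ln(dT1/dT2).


dT1/dT2 = 2.0580
ln(dT1/dT2) = 0.7217
LMTD = 41.4700 / 0.7217 = 57.4592 K

57.4592 K


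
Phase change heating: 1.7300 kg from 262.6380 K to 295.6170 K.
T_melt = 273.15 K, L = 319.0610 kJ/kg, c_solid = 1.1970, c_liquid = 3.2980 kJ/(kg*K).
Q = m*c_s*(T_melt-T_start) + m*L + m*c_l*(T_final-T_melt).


Q1 (sensible, solid) = 1.7300 * 1.1970 * 10.5120 = 21.7684 kJ
Q2 (latent) = 1.7300 * 319.0610 = 551.9755 kJ
Q3 (sensible, liquid) = 1.7300 * 3.2980 * 22.4670 = 128.1864 kJ
Q_total = 701.9303 kJ

701.9303 kJ


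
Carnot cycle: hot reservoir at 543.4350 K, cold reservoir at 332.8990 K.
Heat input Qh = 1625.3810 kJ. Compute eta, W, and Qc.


eta = 1 - 332.8990/543.4350 = 0.3874
W = 0.3874 * 1625.3810 = 629.7004 kJ
Qc = 1625.3810 - 629.7004 = 995.6806 kJ

eta = 38.7417%, W = 629.7004 kJ, Qc = 995.6806 kJ


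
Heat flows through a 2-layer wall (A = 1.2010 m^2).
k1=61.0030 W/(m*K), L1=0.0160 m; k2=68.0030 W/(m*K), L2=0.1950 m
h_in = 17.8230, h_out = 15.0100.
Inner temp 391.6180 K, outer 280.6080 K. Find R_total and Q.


R_conv_in = 1/(17.8230*1.2010) = 0.0467
R_1 = 0.0160/(61.0030*1.2010) = 0.0002
R_2 = 0.1950/(68.0030*1.2010) = 0.0024
R_conv_out = 1/(15.0100*1.2010) = 0.0555
R_total = 0.1048 K/W
Q = 111.0100 / 0.1048 = 1059.3017 W

R_total = 0.1048 K/W, Q = 1059.3017 W


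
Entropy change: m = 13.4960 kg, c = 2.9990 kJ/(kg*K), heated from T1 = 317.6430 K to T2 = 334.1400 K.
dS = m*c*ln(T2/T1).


T2/T1 = 1.0519
ln(T2/T1) = 0.0506
dS = 13.4960 * 2.9990 * 0.0506 = 2.0493 kJ/K

2.0493 kJ/K


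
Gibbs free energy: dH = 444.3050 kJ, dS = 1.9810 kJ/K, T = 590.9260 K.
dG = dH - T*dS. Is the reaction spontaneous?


T*dS = 590.9260 * 1.9810 = 1170.6244 kJ
dG = 444.3050 - 1170.6244 = -726.3194 kJ (spontaneous)

dG = -726.3194 kJ, spontaneous


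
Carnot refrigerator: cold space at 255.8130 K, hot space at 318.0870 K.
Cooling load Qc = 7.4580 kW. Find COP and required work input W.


COP = 255.8130 / 62.2740 = 4.1079
W = 7.4580 / 4.1079 = 1.8155 kW

COP = 4.1079, W = 1.8155 kW


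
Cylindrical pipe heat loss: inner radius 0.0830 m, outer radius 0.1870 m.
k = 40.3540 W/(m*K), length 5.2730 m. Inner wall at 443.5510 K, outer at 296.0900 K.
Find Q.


dT = 147.4610 K
ln(ro/ri) = 0.8123
Q = 2*pi*40.3540*5.2730*147.4610 / 0.8123 = 242718.0392 W

242718.0392 W


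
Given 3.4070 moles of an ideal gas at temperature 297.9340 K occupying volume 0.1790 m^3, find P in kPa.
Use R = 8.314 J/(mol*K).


P = nRT/V = 3.4070 * 8.314 * 297.9340 / 0.1790
= 8439.2183 / 0.1790 = 47146.4710 Pa = 47.1465 kPa

47.1465 kPa


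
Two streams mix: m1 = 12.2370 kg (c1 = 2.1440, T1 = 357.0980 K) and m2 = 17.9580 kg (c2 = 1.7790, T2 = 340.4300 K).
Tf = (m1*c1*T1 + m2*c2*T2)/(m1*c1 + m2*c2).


num = 20244.6820
den = 58.1834
Tf = 347.9460 K

347.9460 K


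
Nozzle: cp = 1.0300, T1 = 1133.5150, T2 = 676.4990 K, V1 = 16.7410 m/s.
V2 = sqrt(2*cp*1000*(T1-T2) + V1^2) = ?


dT = 457.0160 K
2*cp*1000*dT = 941452.9600
V1^2 = 280.2611
V2 = sqrt(941733.2211) = 970.4294 m/s

970.4294 m/s


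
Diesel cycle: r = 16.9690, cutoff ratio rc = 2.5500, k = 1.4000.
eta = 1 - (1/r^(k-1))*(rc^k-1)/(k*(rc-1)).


r^(k-1) = 3.1036
rc^k = 3.7081
eta = 0.5979 = 59.7886%

59.7886%


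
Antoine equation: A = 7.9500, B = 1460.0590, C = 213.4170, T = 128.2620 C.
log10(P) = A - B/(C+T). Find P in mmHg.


C+T = 341.6790
B/(C+T) = 4.2732
log10(P) = 7.9500 - 4.2732 = 3.6768
P = 10^3.6768 = 4751.2823 mmHg

4751.2823 mmHg


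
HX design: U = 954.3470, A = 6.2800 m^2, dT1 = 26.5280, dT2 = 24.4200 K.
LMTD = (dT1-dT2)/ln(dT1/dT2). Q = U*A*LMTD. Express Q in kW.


LMTD = 25.4595 K
Q = 954.3470 * 6.2800 * 25.4595 = 152586.1408 W = 152.5861 kW

152.5861 kW


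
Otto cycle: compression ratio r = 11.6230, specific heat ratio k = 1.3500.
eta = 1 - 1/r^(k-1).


r^(k-1) = 2.3597
eta = 1 - 1/2.3597 = 0.5762 = 57.6222%

57.6222%


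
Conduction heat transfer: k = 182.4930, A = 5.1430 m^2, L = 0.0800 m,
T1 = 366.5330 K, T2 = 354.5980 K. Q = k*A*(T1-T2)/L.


dT = 11.9350 K
Q = 182.4930 * 5.1430 * 11.9350 / 0.0800 = 140021.6436 W

140021.6436 W


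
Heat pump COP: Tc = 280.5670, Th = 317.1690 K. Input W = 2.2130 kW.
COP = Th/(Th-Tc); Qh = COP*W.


COP = 317.1690 / 36.6020 = 8.6653
Qh = 8.6653 * 2.2130 = 19.1764 kW

COP = 8.6653, Qh = 19.1764 kW


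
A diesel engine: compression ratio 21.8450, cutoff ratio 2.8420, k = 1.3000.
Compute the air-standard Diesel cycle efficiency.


r^(k-1) = 2.5224
rc^k = 3.8879
eta = 0.5219 = 52.1878%

52.1878%


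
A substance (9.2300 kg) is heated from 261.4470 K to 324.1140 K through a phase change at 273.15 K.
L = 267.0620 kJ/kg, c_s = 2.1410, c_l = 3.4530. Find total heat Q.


Q1 (sensible, solid) = 9.2300 * 2.1410 * 11.7030 = 231.2680 kJ
Q2 (latent) = 9.2300 * 267.0620 = 2464.9823 kJ
Q3 (sensible, liquid) = 9.2300 * 3.4530 * 50.9640 = 1624.2833 kJ
Q_total = 4320.5336 kJ

4320.5336 kJ


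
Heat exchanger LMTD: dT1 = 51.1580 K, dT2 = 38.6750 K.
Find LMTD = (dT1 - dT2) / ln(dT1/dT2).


dT1/dT2 = 1.3228
ln(dT1/dT2) = 0.2797
LMTD = 12.4830 / 0.2797 = 44.6259 K

44.6259 K


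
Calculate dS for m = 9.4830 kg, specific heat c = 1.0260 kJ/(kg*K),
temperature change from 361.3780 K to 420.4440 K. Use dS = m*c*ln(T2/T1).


T2/T1 = 1.1634
ln(T2/T1) = 0.1514
dS = 9.4830 * 1.0260 * 0.1514 = 1.4729 kJ/K

1.4729 kJ/K


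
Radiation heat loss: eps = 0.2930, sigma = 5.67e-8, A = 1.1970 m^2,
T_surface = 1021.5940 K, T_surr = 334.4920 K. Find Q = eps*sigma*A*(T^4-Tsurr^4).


T^4 = 1.0892e+12
Tsurr^4 = 1.2518e+10
Q = 0.2930 * 5.67e-8 * 1.1970 * 1.0767e+12 = 21411.0496 W

21411.0496 W


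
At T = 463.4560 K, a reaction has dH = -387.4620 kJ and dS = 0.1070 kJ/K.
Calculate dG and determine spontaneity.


T*dS = 463.4560 * 0.1070 = 49.5898 kJ
dG = -387.4620 - 49.5898 = -437.0518 kJ (spontaneous)

dG = -437.0518 kJ, spontaneous


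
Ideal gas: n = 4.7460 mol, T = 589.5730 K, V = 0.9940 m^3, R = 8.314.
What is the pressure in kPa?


P = nRT/V = 4.7460 * 8.314 * 589.5730 / 0.9940
= 23263.5153 / 0.9940 = 23403.9389 Pa = 23.4039 kPa

23.4039 kPa


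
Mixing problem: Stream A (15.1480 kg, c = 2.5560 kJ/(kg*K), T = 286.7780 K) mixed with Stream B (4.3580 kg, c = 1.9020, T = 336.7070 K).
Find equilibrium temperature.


num = 13894.4892
den = 47.0072
Tf = 295.5821 K

295.5821 K


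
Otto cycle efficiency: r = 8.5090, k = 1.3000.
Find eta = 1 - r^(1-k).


r^(k-1) = 1.9009
eta = 1 - 1/1.9009 = 0.4739 = 47.3939%

47.3939%


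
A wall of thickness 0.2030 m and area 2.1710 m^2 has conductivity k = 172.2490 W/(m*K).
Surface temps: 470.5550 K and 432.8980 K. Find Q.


dT = 37.6570 K
Q = 172.2490 * 2.1710 * 37.6570 / 0.2030 = 69369.1245 W

69369.1245 W


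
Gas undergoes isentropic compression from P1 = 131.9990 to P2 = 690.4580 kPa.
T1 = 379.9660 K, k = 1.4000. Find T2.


(k-1)/k = 0.2857
(P2/P1)^exp = 1.6044
T2 = 379.9660 * 1.6044 = 609.6064 K

609.6064 K


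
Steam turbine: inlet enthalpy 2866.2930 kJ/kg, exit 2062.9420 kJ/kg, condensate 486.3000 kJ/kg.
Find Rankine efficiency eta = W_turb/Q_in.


W = 803.3510 kJ/kg
Q_in = 2379.9930 kJ/kg
eta = 0.3375 = 33.7543%

eta = 33.7543%


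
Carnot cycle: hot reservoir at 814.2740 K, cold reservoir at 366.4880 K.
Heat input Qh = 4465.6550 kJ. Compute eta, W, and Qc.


eta = 1 - 366.4880/814.2740 = 0.5499
W = 0.5499 * 4465.6550 = 2455.7554 kJ
Qc = 4465.6550 - 2455.7554 = 2009.8996 kJ

eta = 54.9921%, W = 2455.7554 kJ, Qc = 2009.8996 kJ


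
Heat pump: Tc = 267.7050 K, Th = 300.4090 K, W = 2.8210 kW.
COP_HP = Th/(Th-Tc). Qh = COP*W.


COP = 300.4090 / 32.7040 = 9.1857
Qh = 9.1857 * 2.8210 = 25.9128 kW

COP = 9.1857, Qh = 25.9128 kW


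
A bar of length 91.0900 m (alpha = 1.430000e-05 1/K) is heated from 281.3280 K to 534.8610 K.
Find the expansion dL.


dT = 253.5330 K
dL = 1.430000e-05 * 91.0900 * 253.5330 = 0.330249 m
L_final = 91.420249 m

dL = 0.330249 m


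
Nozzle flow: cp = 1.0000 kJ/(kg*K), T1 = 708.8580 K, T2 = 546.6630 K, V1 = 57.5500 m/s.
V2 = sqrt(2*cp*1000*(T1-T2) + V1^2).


dT = 162.1950 K
2*cp*1000*dT = 324390.0000
V1^2 = 3312.0025
V2 = sqrt(327702.0025) = 572.4526 m/s

572.4526 m/s


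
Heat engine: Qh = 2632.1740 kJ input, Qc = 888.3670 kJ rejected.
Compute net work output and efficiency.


W = 2632.1740 - 888.3670 = 1743.8070 kJ
eta = 1743.8070 / 2632.1740 = 0.6625 = 66.2497%

W = 1743.8070 kJ, eta = 66.2497%


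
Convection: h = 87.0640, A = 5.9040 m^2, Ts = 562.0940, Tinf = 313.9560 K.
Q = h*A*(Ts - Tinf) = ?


dT = 248.1380 K
Q = 87.0640 * 5.9040 * 248.1380 = 127549.3479 W

127549.3479 W


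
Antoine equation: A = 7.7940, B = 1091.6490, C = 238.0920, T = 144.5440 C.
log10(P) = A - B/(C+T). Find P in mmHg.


C+T = 382.6360
B/(C+T) = 2.8530
log10(P) = 7.7940 - 2.8530 = 4.9410
P = 10^4.9410 = 87303.1825 mmHg

87303.1825 mmHg


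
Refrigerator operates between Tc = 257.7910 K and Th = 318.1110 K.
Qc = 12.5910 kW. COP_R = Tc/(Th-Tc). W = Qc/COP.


COP = 257.7910 / 60.3200 = 4.2737
W = 12.5910 / 4.2737 = 2.9461 kW

COP = 4.2737, W = 2.9461 kW


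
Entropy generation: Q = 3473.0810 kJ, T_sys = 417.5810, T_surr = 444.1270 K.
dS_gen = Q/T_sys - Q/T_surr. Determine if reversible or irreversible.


dS_sys = 3473.0810/417.5810 = 8.3171 kJ/K
dS_surr = -3473.0810/444.1270 = -7.8200 kJ/K
dS_gen = 8.3171 - 7.8200 = 0.4971 kJ/K (irreversible)

dS_gen = 0.4971 kJ/K, irreversible


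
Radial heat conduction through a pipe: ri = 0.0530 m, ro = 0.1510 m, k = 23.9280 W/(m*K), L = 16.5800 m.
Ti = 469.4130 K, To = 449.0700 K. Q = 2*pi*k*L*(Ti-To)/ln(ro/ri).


dT = 20.3430 K
ln(ro/ri) = 1.0470
Q = 2*pi*23.9280*16.5800*20.3430 / 1.0470 = 48433.3068 W

48433.3068 W


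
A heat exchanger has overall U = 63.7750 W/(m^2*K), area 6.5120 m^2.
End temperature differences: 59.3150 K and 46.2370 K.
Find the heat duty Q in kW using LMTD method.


LMTD = 52.5048 K
Q = 63.7750 * 6.5120 * 52.5048 = 21805.3998 W = 21.8054 kW

21.8054 kW


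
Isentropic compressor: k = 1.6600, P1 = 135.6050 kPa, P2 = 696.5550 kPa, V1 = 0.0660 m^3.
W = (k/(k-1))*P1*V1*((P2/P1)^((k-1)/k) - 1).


(k-1)/k = 0.3976
(P2/P1)^exp = 1.9167
W = 2.5152 * 135.6050 * 0.0660 * (1.9167 - 1) = 20.6358 kJ

20.6358 kJ


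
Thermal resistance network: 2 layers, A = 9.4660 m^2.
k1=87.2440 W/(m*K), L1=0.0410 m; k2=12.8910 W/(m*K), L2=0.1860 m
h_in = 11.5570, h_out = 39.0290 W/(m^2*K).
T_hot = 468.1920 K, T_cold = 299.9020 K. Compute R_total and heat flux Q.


R_conv_in = 1/(11.5570*9.4660) = 0.0091
R_1 = 0.0410/(87.2440*9.4660) = 4.9646e-05
R_2 = 0.1860/(12.8910*9.4660) = 0.0015
R_conv_out = 1/(39.0290*9.4660) = 0.0027
R_total = 0.0134 K/W
Q = 168.2900 / 0.0134 = 12538.8056 W

R_total = 0.0134 K/W, Q = 12538.8056 W


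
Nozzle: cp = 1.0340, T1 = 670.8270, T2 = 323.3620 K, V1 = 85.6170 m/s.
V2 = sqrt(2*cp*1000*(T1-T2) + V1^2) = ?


dT = 347.4650 K
2*cp*1000*dT = 718557.6200
V1^2 = 7330.2707
V2 = sqrt(725887.8907) = 851.9905 m/s

851.9905 m/s


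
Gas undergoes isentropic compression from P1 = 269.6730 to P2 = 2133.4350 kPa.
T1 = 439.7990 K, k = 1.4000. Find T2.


(k-1)/k = 0.2857
(P2/P1)^exp = 1.8057
T2 = 439.7990 * 1.8057 = 794.1358 K

794.1358 K


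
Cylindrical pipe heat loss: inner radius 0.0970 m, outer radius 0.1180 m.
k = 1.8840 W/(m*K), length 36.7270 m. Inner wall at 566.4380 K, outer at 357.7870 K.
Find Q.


dT = 208.6510 K
ln(ro/ri) = 0.1960
Q = 2*pi*1.8840*36.7270*208.6510 / 0.1960 = 462880.6432 W

462880.6432 W


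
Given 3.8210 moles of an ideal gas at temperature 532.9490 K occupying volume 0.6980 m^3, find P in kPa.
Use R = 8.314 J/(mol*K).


P = nRT/V = 3.8210 * 8.314 * 532.9490 / 0.6980
= 16930.6140 / 0.6980 = 24255.8940 Pa = 24.2559 kPa

24.2559 kPa


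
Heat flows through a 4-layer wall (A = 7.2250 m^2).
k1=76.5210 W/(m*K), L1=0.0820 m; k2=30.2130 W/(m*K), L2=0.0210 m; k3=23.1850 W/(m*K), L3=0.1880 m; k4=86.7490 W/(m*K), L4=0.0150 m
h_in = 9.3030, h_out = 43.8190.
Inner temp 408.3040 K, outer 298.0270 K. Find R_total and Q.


R_conv_in = 1/(9.3030*7.2250) = 0.0149
R_1 = 0.0820/(76.5210*7.2250) = 0.0001
R_2 = 0.0210/(30.2130*7.2250) = 9.6203e-05
R_3 = 0.1880/(23.1850*7.2250) = 0.0011
R_4 = 0.0150/(86.7490*7.2250) = 2.3933e-05
R_conv_out = 1/(43.8190*7.2250) = 0.0032
R_total = 0.0194 K/W
Q = 110.2770 / 0.0194 = 5676.4184 W

R_total = 0.0194 K/W, Q = 5676.4184 W


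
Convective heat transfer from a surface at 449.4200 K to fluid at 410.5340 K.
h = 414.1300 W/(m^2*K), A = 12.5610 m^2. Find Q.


dT = 38.8860 K
Q = 414.1300 * 12.5610 * 38.8860 = 202280.5752 W

202280.5752 W


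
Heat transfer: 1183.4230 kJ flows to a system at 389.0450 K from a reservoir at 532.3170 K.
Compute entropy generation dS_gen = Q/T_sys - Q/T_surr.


dS_sys = 1183.4230/389.0450 = 3.0419 kJ/K
dS_surr = -1183.4230/532.3170 = -2.2232 kJ/K
dS_gen = 3.0419 - 2.2232 = 0.8187 kJ/K (irreversible)

dS_gen = 0.8187 kJ/K, irreversible


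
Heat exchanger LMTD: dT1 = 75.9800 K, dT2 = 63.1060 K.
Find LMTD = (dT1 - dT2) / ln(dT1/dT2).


dT1/dT2 = 1.2040
ln(dT1/dT2) = 0.1857
LMTD = 12.8740 / 0.1857 = 69.3439 K

69.3439 K


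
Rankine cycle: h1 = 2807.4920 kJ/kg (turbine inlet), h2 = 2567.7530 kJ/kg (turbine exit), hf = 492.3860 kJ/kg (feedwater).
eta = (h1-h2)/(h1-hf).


W = 239.7390 kJ/kg
Q_in = 2315.1060 kJ/kg
eta = 0.1036 = 10.3554%

eta = 10.3554%


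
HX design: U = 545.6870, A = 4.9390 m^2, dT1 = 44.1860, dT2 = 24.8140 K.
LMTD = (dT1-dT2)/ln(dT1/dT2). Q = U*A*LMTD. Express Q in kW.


LMTD = 33.5737 K
Q = 545.6870 * 4.9390 * 33.5737 = 90485.9793 W = 90.4860 kW

90.4860 kW


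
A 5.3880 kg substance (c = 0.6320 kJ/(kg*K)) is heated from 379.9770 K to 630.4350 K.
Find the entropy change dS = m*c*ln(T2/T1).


T2/T1 = 1.6591
ln(T2/T1) = 0.5063
dS = 5.3880 * 0.6320 * 0.5063 = 1.7241 kJ/K

1.7241 kJ/K


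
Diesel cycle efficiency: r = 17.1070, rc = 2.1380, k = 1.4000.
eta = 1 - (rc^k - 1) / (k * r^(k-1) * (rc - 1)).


r^(k-1) = 3.1136
rc^k = 2.8974
eta = 0.6175 = 61.7508%

61.7508%


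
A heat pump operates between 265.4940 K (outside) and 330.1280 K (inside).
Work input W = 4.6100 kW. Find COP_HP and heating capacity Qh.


COP = 330.1280 / 64.6340 = 5.1077
Qh = 5.1077 * 4.6100 = 23.5463 kW

COP = 5.1077, Qh = 23.5463 kW


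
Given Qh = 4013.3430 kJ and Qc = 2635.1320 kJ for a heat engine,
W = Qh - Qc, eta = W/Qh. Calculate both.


W = 4013.3430 - 2635.1320 = 1378.2110 kJ
eta = 1378.2110 / 4013.3430 = 0.3434 = 34.3407%

W = 1378.2110 kJ, eta = 34.3407%


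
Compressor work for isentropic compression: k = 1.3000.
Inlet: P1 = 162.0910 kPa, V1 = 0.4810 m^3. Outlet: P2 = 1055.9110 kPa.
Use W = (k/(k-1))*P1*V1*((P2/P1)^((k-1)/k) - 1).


(k-1)/k = 0.2308
(P2/P1)^exp = 1.5410
W = 4.3333 * 162.0910 * 0.4810 * (1.5410 - 1) = 182.7935 kJ

182.7935 kJ


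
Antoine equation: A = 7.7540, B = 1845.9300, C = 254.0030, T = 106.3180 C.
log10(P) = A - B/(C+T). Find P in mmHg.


C+T = 360.3210
B/(C+T) = 5.1230
log10(P) = 7.7540 - 5.1230 = 2.6310
P = 10^2.6310 = 427.5478 mmHg

427.5478 mmHg


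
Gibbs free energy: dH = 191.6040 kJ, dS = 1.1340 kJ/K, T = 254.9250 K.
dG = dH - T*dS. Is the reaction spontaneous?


T*dS = 254.9250 * 1.1340 = 289.0849 kJ
dG = 191.6040 - 289.0849 = -97.4809 kJ (spontaneous)

dG = -97.4809 kJ, spontaneous


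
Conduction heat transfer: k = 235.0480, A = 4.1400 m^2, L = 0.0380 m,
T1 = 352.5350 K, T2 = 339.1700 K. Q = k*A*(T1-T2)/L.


dT = 13.3650 K
Q = 235.0480 * 4.1400 * 13.3650 / 0.0380 = 342249.0630 W

342249.0630 W


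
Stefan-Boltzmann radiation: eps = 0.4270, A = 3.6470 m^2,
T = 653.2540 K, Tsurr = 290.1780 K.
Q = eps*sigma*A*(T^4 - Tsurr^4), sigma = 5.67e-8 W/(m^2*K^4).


T^4 = 1.8211e+11
Tsurr^4 = 7.0902e+09
Q = 0.4270 * 5.67e-8 * 3.6470 * 1.7502e+11 = 15453.5477 W

15453.5477 W


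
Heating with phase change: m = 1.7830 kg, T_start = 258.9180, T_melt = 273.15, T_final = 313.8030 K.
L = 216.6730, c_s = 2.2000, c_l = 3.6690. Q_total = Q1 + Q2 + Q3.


Q1 (sensible, solid) = 1.7830 * 2.2000 * 14.2320 = 55.8264 kJ
Q2 (latent) = 1.7830 * 216.6730 = 386.3280 kJ
Q3 (sensible, liquid) = 1.7830 * 3.6690 * 40.6530 = 265.9449 kJ
Q_total = 708.0993 kJ

708.0993 kJ


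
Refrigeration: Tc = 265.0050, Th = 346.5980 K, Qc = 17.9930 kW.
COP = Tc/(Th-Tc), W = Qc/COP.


COP = 265.0050 / 81.5930 = 3.2479
W = 17.9930 / 3.2479 = 5.5399 kW

COP = 3.2479, W = 5.5399 kW


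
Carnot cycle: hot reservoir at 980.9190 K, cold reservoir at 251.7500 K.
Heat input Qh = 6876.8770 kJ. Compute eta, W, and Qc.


eta = 1 - 251.7500/980.9190 = 0.7434
W = 0.7434 * 6876.8770 = 5111.9466 kJ
Qc = 6876.8770 - 5111.9466 = 1764.9304 kJ

eta = 74.3353%, W = 5111.9466 kJ, Qc = 1764.9304 kJ


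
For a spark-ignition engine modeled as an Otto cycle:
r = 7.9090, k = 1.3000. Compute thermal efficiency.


r^(k-1) = 1.8597
eta = 1 - 1/1.8597 = 0.4623 = 46.2271%

46.2271%


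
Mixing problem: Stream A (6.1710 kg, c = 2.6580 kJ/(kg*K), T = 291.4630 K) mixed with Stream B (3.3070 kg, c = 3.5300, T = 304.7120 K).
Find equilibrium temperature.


num = 8337.8466
den = 28.0762
Tf = 296.9718 K

296.9718 K


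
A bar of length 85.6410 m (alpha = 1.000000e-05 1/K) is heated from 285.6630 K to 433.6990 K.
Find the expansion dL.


dT = 148.0360 K
dL = 1.000000e-05 * 85.6410 * 148.0360 = 0.126780 m
L_final = 85.767780 m

dL = 0.126780 m


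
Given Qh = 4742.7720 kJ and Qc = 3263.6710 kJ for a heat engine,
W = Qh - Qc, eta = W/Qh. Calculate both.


W = 4742.7720 - 3263.6710 = 1479.1010 kJ
eta = 1479.1010 / 4742.7720 = 0.3119 = 31.1864%

W = 1479.1010 kJ, eta = 31.1864%


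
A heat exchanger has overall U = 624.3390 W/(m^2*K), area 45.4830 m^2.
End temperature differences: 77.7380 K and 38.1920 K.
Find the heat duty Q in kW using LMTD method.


LMTD = 55.6423 K
Q = 624.3390 * 45.4830 * 55.6423 = 1580064.2083 W = 1580.0642 kW

1580.0642 kW


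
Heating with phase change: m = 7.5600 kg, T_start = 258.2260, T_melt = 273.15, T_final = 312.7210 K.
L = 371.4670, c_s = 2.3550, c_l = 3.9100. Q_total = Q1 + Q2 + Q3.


Q1 (sensible, solid) = 7.5600 * 2.3550 * 14.9240 = 265.7039 kJ
Q2 (latent) = 7.5600 * 371.4670 = 2808.2905 kJ
Q3 (sensible, liquid) = 7.5600 * 3.9100 * 39.5710 = 1169.7029 kJ
Q_total = 4243.6974 kJ

4243.6974 kJ


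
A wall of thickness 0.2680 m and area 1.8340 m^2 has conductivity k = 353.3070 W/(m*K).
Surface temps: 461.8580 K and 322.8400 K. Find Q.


dT = 139.0180 K
Q = 353.3070 * 1.8340 * 139.0180 / 0.2680 = 336114.9390 W

336114.9390 W


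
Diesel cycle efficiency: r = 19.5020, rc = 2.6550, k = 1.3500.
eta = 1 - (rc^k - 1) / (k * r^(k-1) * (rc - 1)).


r^(k-1) = 2.8283
rc^k = 3.7367
eta = 0.5669 = 56.6922%

56.6922%


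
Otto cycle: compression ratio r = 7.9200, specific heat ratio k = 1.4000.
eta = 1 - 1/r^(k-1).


r^(k-1) = 2.2882
eta = 1 - 1/2.2882 = 0.5630 = 56.2971%

56.2971%


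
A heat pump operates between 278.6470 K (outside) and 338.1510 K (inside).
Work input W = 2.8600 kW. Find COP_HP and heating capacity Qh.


COP = 338.1510 / 59.5040 = 5.6828
Qh = 5.6828 * 2.8600 = 16.2529 kW

COP = 5.6828, Qh = 16.2529 kW


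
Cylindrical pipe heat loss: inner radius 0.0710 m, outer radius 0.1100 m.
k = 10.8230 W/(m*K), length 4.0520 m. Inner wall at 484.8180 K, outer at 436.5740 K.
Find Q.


dT = 48.2440 K
ln(ro/ri) = 0.4378
Q = 2*pi*10.8230*4.0520*48.2440 / 0.4378 = 30364.3529 W

30364.3529 W


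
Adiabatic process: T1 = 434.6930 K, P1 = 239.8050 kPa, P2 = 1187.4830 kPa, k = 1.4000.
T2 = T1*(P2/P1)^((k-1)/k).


(k-1)/k = 0.2857
(P2/P1)^exp = 1.5794
T2 = 434.6930 * 1.5794 = 686.5752 K

686.5752 K


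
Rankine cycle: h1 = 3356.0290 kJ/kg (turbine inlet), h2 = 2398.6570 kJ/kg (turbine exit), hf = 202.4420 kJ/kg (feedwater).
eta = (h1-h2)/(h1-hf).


W = 957.3720 kJ/kg
Q_in = 3153.5870 kJ/kg
eta = 0.3036 = 30.3582%

eta = 30.3582%


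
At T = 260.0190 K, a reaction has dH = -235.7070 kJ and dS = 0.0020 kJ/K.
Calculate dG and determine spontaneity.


T*dS = 260.0190 * 0.0020 = 0.5200 kJ
dG = -235.7070 - 0.5200 = -236.2270 kJ (spontaneous)

dG = -236.2270 kJ, spontaneous


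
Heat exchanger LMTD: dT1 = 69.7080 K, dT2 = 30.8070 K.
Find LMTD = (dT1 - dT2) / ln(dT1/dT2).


dT1/dT2 = 2.2627
ln(dT1/dT2) = 0.8166
LMTD = 38.9010 / 0.8166 = 47.6393 K

47.6393 K


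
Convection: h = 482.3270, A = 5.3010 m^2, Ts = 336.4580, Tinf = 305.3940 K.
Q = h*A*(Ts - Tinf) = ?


dT = 31.0640 K
Q = 482.3270 * 5.3010 * 31.0640 = 79424.9144 W

79424.9144 W


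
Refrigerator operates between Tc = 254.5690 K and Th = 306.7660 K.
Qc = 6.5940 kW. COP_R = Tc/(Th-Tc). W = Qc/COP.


COP = 254.5690 / 52.1970 = 4.8771
W = 6.5940 / 4.8771 = 1.3520 kW

COP = 4.8771, W = 1.3520 kW


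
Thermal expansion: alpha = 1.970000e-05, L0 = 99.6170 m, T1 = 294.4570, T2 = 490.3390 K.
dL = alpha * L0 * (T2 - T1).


dT = 195.8820 K
dL = 1.970000e-05 * 99.6170 * 195.8820 = 0.384410 m
L_final = 100.001410 m

dL = 0.384410 m


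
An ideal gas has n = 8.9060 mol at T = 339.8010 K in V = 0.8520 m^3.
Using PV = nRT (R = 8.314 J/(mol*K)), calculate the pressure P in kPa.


P = nRT/V = 8.9060 * 8.314 * 339.8010 / 0.8520
= 25160.3897 / 0.8520 = 29530.9738 Pa = 29.5310 kPa

29.5310 kPa


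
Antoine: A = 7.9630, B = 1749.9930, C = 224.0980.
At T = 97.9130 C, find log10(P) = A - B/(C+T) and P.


C+T = 322.0110
B/(C+T) = 5.4346
log10(P) = 7.9630 - 5.4346 = 2.5284
P = 10^2.5284 = 337.6174 mmHg

337.6174 mmHg


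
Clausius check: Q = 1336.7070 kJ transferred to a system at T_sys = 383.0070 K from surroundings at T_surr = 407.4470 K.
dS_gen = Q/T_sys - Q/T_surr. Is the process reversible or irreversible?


dS_sys = 1336.7070/383.0070 = 3.4900 kJ/K
dS_surr = -1336.7070/407.4470 = -3.2807 kJ/K
dS_gen = 3.4900 - 3.2807 = 0.2093 kJ/K (irreversible)

dS_gen = 0.2093 kJ/K, irreversible


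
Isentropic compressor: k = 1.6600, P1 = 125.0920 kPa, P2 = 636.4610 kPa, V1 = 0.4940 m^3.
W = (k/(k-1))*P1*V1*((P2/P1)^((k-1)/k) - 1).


(k-1)/k = 0.3976
(P2/P1)^exp = 1.9095
W = 2.5152 * 125.0920 * 0.4940 * (1.9095 - 1) = 141.3554 kJ

141.3554 kJ


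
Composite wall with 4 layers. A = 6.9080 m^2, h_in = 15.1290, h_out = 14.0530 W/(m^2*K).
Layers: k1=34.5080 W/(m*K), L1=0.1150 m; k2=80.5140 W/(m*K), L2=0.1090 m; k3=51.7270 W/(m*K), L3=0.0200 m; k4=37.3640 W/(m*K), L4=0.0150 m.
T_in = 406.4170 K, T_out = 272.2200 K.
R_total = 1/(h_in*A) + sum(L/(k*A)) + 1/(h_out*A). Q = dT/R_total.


R_conv_in = 1/(15.1290*6.9080) = 0.0096
R_1 = 0.1150/(34.5080*6.9080) = 0.0005
R_2 = 0.1090/(80.5140*6.9080) = 0.0002
R_3 = 0.0200/(51.7270*6.9080) = 5.5971e-05
R_4 = 0.0150/(37.3640*6.9080) = 5.8115e-05
R_conv_out = 1/(14.0530*6.9080) = 0.0103
R_total = 0.0207 K/W
Q = 134.1970 / 0.0207 = 6494.9257 W

R_total = 0.0207 K/W, Q = 6494.9257 W


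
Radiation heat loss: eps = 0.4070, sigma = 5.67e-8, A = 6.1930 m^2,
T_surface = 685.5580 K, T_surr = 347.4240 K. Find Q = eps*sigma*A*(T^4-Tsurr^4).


T^4 = 2.2089e+11
Tsurr^4 = 1.4569e+10
Q = 0.4070 * 5.67e-8 * 6.1930 * 2.0632e+11 = 29486.4250 W

29486.4250 W


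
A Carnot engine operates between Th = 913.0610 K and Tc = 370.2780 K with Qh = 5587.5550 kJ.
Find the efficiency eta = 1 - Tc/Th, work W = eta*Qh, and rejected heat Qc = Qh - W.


eta = 1 - 370.2780/913.0610 = 0.5945
W = 0.5945 * 5587.5550 = 3321.6071 kJ
Qc = 5587.5550 - 3321.6071 = 2265.9479 kJ

eta = 59.4465%, W = 3321.6071 kJ, Qc = 2265.9479 kJ


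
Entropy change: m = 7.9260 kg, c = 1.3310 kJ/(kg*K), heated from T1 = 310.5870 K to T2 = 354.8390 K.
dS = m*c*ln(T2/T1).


T2/T1 = 1.1425
ln(T2/T1) = 0.1332
dS = 7.9260 * 1.3310 * 0.1332 = 1.4052 kJ/K

1.4052 kJ/K


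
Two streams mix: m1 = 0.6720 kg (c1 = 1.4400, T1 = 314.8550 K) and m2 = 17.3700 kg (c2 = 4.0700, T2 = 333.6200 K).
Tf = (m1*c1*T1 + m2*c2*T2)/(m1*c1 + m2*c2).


num = 23890.2450
den = 71.6636
Tf = 333.3666 K

333.3666 K


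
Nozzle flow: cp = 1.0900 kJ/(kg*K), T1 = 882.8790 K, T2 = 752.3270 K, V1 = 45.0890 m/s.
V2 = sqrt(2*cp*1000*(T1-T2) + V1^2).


dT = 130.5520 K
2*cp*1000*dT = 284603.3600
V1^2 = 2033.0179
V2 = sqrt(286636.3779) = 535.3843 m/s

535.3843 m/s


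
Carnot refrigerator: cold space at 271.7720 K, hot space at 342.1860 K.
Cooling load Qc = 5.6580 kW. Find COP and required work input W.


COP = 271.7720 / 70.4140 = 3.8596
W = 5.6580 / 3.8596 = 1.4659 kW

COP = 3.8596, W = 1.4659 kW


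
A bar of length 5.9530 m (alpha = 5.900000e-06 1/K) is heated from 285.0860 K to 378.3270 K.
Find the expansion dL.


dT = 93.2410 K
dL = 5.900000e-06 * 5.9530 * 93.2410 = 0.003275 m
L_final = 5.956275 m

dL = 0.003275 m
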